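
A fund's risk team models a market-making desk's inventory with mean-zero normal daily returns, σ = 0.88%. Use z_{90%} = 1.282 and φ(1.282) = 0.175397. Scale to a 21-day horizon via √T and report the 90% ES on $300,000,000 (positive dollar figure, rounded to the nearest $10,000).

σ_{21d} = 0.88% × √21 = 4.033%.
ES multiplier = φ(z)/(1−α) = 0.175397/0.1 = 1.754.
ES = 4.033% × 1.754 = 7.074%; on $300,000,000: $21,222,000.

$21,220,000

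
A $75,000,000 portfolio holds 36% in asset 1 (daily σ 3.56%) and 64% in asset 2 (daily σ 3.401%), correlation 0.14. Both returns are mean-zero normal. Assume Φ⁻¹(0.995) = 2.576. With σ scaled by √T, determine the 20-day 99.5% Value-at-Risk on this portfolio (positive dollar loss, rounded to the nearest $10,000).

σ_p = √(0.36²·3.56² + 0.64²·3.401² + 2·0.14·0.36·0.64·3.56·3.401) = 2.676%.
σ_{20d} = 2.676% × √20 = 11.967%.
VaR = 2.576 × 11.967% = 30.827%; on $75,000,000 that is $23,120,250.

$23,120,000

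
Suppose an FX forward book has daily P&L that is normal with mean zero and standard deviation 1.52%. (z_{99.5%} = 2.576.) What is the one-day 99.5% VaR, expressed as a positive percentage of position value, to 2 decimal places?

VaR = z·σ = 2.576 × 1.52% = 3.916%.

3.92%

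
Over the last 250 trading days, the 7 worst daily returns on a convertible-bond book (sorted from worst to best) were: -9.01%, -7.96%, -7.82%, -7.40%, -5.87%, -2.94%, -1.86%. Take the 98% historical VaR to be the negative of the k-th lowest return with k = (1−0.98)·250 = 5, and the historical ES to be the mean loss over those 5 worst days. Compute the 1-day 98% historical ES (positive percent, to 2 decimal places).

The 5 worst returns sum to -38.06%.
ES = −(-38.06%) / 5 = 7.612% ≈ 7.61%.

7.61%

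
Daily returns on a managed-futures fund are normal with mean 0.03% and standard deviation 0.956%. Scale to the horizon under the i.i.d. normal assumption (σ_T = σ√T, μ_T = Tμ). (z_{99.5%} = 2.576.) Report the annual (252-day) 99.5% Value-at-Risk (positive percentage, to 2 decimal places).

31.53%

σ_{252d} = 0.956% × √252 = 15.176%; μ_{252d} = 252 × 0.03% = 7.560%.
VaR = −(7.560%) + 2.576 × 15.176% = 31.533%.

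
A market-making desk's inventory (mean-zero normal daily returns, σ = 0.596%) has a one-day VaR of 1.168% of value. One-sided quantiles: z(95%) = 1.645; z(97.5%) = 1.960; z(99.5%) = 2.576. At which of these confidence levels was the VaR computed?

Implied z = VaR/σ = 1.168 / 0.596 = 1.960.
This matches z(97.5%) = 1.960.

97.5%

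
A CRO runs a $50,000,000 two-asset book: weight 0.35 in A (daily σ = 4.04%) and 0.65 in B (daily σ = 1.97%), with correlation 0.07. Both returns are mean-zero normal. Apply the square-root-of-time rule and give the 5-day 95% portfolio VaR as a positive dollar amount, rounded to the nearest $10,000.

σ_p = √(0.35²·4.04² + 0.65²·1.97² + 2·0.07·0.35·0.65·4.04·1.97) = 1.973%.
σ_{5d} = 1.973% × √5 = 4.412%.
z(95%) = 1.645.
VaR = 1.645 × 4.412% = 7.258%; on $50,000,000 that is $3,629,000.

$3,630,000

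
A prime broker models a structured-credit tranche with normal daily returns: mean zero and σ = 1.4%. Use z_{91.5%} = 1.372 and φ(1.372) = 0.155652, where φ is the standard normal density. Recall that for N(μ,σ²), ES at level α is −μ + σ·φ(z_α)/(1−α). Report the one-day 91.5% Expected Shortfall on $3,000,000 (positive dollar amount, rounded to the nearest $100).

Tail multiplier: φ(z)/(1−α) = 0.155652 / 0.085 = 1.831.
ES = 1.4% × 1.831 = 2.563%.
On $3,000,000: 0.02563 × $3,000,000 = $76,890.

$76,900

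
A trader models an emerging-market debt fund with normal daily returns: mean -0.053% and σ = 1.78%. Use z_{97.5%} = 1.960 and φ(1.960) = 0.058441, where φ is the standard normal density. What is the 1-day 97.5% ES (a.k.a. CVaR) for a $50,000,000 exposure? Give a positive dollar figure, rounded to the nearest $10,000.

$2,110,000

Tail multiplier: φ(z)/(1−α) = 0.058441 / 0.025 = 2.338.
ES = −(-0.053%) + 1.78% × 2.338 = 4.215%.
On $50,000,000: 0.04215 × $50,000,000 = $2,107,500.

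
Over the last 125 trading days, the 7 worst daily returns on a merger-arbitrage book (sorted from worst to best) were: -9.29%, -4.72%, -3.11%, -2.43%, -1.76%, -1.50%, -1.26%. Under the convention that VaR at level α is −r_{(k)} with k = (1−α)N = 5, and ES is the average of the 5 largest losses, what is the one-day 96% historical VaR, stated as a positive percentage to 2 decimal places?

k = 5; the 5th lowest return is -1.76%, so VaR = 1.76%.

1.76%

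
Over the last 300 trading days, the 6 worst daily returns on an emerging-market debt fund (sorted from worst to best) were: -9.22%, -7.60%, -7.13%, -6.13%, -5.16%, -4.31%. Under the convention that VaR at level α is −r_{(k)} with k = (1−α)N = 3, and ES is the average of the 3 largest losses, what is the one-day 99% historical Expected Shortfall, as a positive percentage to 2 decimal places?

The 3 worst returns sum to -23.95%.
ES = −(-23.95%) / 3 = 7.9833…% ≈ 7.98%.

7.98%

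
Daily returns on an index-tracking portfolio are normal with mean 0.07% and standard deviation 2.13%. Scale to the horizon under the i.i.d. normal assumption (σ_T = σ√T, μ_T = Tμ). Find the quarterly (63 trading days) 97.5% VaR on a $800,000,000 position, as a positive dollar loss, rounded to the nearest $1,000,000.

At 97.5%, z = 1.960.
σ_{63d} = 2.13% × √63 = 16.906%; μ_{63d} = 63 × 0.07% = 4.410%.
VaR = −(4.410%) + 1.960 × 16.906% = 28.726%.
On $800,000,000: 0.28726 × $800,000,000 = $229,808,000.

$230,000,000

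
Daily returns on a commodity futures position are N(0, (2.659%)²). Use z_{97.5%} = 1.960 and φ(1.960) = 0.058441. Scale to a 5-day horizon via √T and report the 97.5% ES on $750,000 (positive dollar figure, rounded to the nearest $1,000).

$104,000

σ_{5d} = 2.659% × √5 = 5.946%.
ES multiplier = φ(z)/(1−α) = 0.058441/0.025 = 2.338.
ES = 5.946% × 2.338 = 13.902%; on $750,000: $104,265.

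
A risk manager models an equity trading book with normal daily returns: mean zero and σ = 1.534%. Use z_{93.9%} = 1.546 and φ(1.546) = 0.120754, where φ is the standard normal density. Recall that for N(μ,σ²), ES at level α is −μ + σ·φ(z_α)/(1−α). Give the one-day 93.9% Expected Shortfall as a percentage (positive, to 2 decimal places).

3.04%

Tail multiplier: φ(z)/(1−α) = 0.120754 / 0.061 = 1.980.
ES = 1.534% × 1.980 = 3.037%.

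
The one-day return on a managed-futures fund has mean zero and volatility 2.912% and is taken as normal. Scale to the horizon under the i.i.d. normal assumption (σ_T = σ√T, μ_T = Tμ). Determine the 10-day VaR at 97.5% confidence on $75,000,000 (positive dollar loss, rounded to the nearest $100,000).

At 97.5%, z = 1.960.
σ_{10d} = 2.912% × √10 = 9.209%.
VaR = 1.960 × 9.209% = 18.050%.
On $75,000,000: 0.18050 × $75,000,000 = $13,537,500.

$13,500,000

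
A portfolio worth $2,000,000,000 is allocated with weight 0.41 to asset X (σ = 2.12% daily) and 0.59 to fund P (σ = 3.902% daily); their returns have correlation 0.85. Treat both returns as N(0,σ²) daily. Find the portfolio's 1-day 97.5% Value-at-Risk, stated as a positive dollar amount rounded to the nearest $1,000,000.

σ_p² = 0.41²·2.12² + 0.59²·3.902² + 2·0.85·0.41·0.59·2.12·3.902 = 9.4573 (%²).
σ_p = √9.4573 = 3.075%.
At 97.5%, z = 1.960.
VaR = 1.960 × 3.075% = 6.027%; on $2,000,000,000 that is $120,540,000.

$121,000,000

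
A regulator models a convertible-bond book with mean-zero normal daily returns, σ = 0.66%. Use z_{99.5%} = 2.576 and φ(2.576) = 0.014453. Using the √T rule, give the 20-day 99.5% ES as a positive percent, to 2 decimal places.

σ_{20d} = 0.66% × √20 = 2.952%.
ES multiplier = φ(z)/(1−α) = 0.014453/0.005 = 2.891.
ES = 2.952% × 2.891 = 8.534%.

8.53%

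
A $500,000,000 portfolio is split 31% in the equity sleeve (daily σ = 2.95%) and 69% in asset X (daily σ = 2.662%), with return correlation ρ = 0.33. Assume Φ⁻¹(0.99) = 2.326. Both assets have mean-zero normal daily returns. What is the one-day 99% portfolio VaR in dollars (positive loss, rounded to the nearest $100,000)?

σ_p² = 0.31²·2.95² + 0.69²·2.662² + 2·0.33·0.31·0.69·2.95·2.662 = 5.3187 (%²).
σ_p = √5.3187 = 2.306%.
VaR = 2.326 × 2.306% = 5.364%; on $500,000,000 that is $26,820,000.

$26,800,000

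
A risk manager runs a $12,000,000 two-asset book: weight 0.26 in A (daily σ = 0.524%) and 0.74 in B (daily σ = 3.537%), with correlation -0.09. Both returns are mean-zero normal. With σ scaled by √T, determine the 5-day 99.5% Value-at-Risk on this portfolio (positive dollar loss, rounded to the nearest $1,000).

$1,803,000

σ_p = √(0.26²·0.524² + 0.74²·3.537² + 2·-0.09·0.26·0.74·0.524·3.537) = 2.609%.
σ_{5d} = 2.609% × √5 = 5.834%.
z(99.5%) = 2.576.
VaR = 2.576 × 5.834% = 15.028%; on $12,000,000 that is $1,803,360.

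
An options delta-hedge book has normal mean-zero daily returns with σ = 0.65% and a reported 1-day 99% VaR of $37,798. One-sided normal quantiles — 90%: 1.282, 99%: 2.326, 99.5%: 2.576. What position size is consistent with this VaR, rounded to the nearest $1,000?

VaR as a fraction of value: z·σ = 2.326 × 0.65% = 1.5119%.
Position = $37,798 / 0.015119 = $2,500,033.

$2,500,000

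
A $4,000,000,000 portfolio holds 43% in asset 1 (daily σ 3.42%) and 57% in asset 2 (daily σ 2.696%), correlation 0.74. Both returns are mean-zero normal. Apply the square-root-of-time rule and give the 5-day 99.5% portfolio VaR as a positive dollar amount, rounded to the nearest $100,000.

$646,300,000

σ_p = √(0.43²·3.42² + 0.57²·2.696² + 2·0.74·0.43·0.57·3.42·2.696) = 2.805%.
σ_{5d} = 2.805% × √5 = 6.272%.
z(99.5%) = 2.576.
VaR = 2.576 × 6.272% = 16.157%; on $4,000,000,000 that is $646,280,000.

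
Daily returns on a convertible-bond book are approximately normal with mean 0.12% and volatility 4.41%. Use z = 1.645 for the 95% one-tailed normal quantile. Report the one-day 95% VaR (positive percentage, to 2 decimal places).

VaR = −μ + z·σ = −(0.12%) + 1.645 × 4.41% = 7.134%.

7.13%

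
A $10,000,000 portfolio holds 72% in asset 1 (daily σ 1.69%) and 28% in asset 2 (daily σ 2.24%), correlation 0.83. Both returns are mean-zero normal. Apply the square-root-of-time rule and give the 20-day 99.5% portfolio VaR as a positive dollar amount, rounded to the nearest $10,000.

$2,040,000

σ_p = √(0.72²·1.69² + 0.28²·2.24² + 2·0.83·0.72·0.28·1.69·2.24) = 1.772%.
σ_{20d} = 1.772% × √20 = 7.925%.
z(99.5%) = 2.576.
VaR = 2.576 × 7.925% = 20.415%; on $10,000,000 that is $2,041,500.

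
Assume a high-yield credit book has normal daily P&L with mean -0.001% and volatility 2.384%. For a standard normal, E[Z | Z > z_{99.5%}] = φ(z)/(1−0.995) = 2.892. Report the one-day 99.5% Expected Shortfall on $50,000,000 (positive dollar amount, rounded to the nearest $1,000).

ES = −(-0.001%) + 2.384% × 2.892 = 6.896%.
On $50,000,000: 0.06896 × $50,000,000 = $3,448,000.

$3,448,000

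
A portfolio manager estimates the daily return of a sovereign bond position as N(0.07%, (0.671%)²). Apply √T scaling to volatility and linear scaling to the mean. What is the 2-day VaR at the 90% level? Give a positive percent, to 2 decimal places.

At 90%, z = 1.282.
σ_{2d} = 0.671% × √2 = 0.949%; μ_{2d} = 2 × 0.07% = 0.140%.
VaR = −(0.140%) + 1.282 × 0.949% = 1.077%.

1.08%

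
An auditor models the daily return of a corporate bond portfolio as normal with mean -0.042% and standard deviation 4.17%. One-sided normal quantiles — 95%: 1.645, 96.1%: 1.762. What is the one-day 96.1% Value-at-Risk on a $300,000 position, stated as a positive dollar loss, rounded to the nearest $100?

VaR = −μ + z·σ = −(-0.042%) + 1.762 × 4.17% = 7.390%.
On $300,000: 0.07390 × $300,000 = $22,170.

$22,200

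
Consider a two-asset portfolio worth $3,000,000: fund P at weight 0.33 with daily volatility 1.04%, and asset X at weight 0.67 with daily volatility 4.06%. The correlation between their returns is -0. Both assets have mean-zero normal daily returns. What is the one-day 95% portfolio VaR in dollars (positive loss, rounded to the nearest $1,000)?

σ_p² = 0.33²·1.04² + 0.67²·4.06² + 2·-0·0.33·0.67·1.04·4.06 = 7.5173 (%²).
σ_p = √7.5173 = 2.742%.
At 95%, z = 1.645.
VaR = 1.645 × 2.742% = 4.511%; on $3,000,000 that is $135,330.

$135,000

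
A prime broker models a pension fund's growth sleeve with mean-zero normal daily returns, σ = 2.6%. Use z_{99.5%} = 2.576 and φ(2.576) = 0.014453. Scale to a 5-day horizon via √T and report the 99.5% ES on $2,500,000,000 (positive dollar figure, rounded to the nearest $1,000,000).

σ_{5d} = 2.6% × √5 = 5.814%.
ES multiplier = φ(z)/(1−α) = 0.014453/0.005 = 2.891.
ES = 5.814% × 2.891 = 16.808%; on $2,500,000,000: $420,200,000.

$420,000,000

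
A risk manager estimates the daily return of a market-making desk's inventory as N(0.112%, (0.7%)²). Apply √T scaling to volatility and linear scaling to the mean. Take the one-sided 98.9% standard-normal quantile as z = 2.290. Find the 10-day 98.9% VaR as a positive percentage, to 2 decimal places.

σ_{10d} = 0.7% × √10 = 2.214%; μ_{10d} = 10 × 0.112% = 1.120%.
VaR = −(1.120%) + 2.290 × 2.214% = 3.950%.

3.95%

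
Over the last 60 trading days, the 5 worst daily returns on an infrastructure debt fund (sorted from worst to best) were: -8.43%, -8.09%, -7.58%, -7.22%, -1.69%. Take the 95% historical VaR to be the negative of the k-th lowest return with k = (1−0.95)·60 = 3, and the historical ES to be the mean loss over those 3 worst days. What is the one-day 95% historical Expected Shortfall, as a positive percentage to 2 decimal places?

The 3 worst returns sum to -24.10%.
ES = −(-24.10%) / 3 = 8.0333…% ≈ 8.03%.

8.03%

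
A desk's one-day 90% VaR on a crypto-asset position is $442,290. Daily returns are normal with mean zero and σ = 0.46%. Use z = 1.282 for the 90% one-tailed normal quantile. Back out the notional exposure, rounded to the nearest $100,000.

VaR as a fraction of value: z·σ = 1.282 × 0.46% = 0.58972%.
Position = $442,290 / 0.0058972 = $75,000,000.

$75,000,000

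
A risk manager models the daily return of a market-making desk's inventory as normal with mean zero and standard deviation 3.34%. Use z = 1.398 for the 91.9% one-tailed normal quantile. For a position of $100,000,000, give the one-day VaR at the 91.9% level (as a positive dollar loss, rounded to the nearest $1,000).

VaR = z·σ = 1.398 × 3.34% = 4.669%.
On $100,000,000: 0.04669 × $100,000,000 = $4,669,000.

$4,669,000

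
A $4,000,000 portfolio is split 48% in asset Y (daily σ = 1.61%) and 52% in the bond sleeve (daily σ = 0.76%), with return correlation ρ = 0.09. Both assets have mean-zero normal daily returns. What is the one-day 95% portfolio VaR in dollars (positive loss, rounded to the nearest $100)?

$59,200

σ_p² = 0.48²·1.61² + 0.52²·0.76² + 2·0.09·0.48·0.52·1.61·0.76 = 0.8084 (%²).
σ_p = √0.8084 = 0.899%.
At 95%, z = 1.645.
VaR = 1.645 × 0.899% = 1.479%; on $4,000,000 that is $59,160.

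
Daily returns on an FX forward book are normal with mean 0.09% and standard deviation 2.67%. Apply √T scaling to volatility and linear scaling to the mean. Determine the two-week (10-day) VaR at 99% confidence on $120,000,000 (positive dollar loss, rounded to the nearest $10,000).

$22,490,000

At 99%, z = 2.326.
σ_{10d} = 2.67% × √10 = 8.443%; μ_{10d} = 10 × 0.09% = 0.900%.
VaR = −(0.900%) + 2.326 × 8.443% = 18.738%.
On $120,000,000: 0.18738 × $120,000,000 = $22,485,600.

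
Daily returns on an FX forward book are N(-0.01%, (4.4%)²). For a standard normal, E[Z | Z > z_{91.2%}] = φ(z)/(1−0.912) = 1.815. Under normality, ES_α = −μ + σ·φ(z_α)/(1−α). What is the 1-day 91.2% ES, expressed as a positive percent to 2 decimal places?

ES = −(-0.01%) + 4.4% × 1.815 = 7.996%.

8.00%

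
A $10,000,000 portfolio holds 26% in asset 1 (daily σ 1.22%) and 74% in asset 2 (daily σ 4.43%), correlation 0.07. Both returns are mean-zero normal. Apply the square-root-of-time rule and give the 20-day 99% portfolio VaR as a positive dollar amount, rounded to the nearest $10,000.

$3,450,000

σ_p = √(0.26²·1.22² + 0.74²·4.43² + 2·0.07·0.26·0.74·1.22·4.43) = 3.316%.
σ_{20d} = 3.316% × √20 = 14.830%.
z(99%) = 2.326.
VaR = 2.326 × 14.830% = 34.495%; on $10,000,000 that is $3,449,500.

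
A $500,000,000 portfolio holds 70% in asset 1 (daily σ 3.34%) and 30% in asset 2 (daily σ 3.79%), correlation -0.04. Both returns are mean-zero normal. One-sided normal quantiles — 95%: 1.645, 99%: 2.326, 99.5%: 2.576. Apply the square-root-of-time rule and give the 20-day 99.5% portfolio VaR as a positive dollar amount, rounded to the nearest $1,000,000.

σ_p = √(0.7²·3.34² + 0.3²·3.79² + 2·-0.04·0.7·0.3·3.34·3.79) = 2.559%.
σ_{20d} = 2.559% × √20 = 11.444%.
VaR = 2.576 × 11.444% = 29.480%; on $500,000,000 that is $147,400,000.

$147,000,000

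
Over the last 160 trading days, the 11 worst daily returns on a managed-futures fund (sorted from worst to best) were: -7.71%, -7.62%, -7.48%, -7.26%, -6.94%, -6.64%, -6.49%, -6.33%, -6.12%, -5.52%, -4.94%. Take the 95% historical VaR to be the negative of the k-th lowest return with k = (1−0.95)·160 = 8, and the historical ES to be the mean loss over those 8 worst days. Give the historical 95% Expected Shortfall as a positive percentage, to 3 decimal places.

The 8 worst returns sum to -56.47%.
ES = −(-56.47%) / 8 = 7.05875% ≈ 7.059%.

7.059%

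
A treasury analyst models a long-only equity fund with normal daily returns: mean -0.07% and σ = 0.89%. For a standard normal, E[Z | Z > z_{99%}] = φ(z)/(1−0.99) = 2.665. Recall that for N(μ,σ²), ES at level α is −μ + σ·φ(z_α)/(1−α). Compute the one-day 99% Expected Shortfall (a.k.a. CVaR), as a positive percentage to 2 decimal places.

ES = −(-0.07%) + 0.89% × 2.665 = 2.442%.

2.44%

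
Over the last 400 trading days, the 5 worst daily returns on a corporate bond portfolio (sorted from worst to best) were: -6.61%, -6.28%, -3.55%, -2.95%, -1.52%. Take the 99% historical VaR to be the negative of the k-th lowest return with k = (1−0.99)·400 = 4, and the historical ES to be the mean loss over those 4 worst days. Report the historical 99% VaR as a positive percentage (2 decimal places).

2.95%

k = 4; the 4th lowest return is -2.95%, so VaR = 2.95%.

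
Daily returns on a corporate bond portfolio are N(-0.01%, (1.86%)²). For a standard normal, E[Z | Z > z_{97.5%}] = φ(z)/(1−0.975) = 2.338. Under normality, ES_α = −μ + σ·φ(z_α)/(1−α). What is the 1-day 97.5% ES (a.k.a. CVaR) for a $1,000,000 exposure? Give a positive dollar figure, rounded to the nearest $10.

ES = −(-0.01%) + 1.86% × 2.338 = 4.359%.
On $1,000,000: 0.04359 × $1,000,000 = $43,590.

$43,590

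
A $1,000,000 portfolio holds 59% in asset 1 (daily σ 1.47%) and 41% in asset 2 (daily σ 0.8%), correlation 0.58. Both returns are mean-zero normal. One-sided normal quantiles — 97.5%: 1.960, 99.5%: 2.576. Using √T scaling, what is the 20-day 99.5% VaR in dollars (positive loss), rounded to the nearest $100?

$125,700

σ_p = √(0.59²·1.47² + 0.41²·0.8² + 2·0.58·0.59·0.41·1.47·0.8) = 1.091%.
σ_{20d} = 1.091% × √20 = 4.879%.
VaR = 2.576 × 4.879% = 12.568%; on $1,000,000 that is $125,680.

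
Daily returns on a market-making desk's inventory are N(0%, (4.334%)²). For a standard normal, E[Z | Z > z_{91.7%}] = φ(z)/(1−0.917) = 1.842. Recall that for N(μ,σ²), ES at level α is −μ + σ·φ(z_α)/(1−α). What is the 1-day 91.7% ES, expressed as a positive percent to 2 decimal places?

7.98%

ES = 4.334% × 1.842 = 7.983%.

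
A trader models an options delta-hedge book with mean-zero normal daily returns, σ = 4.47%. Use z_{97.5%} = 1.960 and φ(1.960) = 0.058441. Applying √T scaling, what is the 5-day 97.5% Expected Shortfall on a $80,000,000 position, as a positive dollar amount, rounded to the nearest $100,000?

σ_{5d} = 4.47% × √5 = 9.995%.
ES multiplier = φ(z)/(1−α) = 0.058441/0.025 = 2.338.
ES = 9.995% × 2.338 = 23.368%; on $80,000,000: $18,694,400.

$18,700,000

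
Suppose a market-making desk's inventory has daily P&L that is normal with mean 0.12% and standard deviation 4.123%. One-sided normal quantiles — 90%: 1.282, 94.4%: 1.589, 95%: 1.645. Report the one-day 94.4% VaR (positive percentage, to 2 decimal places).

6.43%

VaR = −μ + z·σ = −(0.12%) + 1.589 × 4.123% = 6.431%.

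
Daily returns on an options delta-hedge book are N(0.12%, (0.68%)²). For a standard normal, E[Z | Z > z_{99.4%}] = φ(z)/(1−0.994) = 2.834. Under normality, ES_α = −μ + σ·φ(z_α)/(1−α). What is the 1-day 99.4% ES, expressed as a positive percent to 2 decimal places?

1.81%

ES = −(0.12%) + 0.68% × 2.834 = 1.807%.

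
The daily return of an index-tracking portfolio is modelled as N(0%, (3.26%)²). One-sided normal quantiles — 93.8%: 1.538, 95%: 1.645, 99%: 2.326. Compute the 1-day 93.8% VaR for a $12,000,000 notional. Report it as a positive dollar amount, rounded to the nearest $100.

$601,700

VaR = z·σ = 1.538 × 3.26% = 5.014%.
On $12,000,000: 0.05014 × $12,000,000 = $601,680.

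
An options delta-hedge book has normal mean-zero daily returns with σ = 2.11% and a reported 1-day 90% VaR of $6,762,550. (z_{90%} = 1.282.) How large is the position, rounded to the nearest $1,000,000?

$250,000,000

VaR as a fraction of value: z·σ = 1.282 × 2.11% = 2.70502%.
Position = $6,762,550 / 0.0270502 = $250,000,000.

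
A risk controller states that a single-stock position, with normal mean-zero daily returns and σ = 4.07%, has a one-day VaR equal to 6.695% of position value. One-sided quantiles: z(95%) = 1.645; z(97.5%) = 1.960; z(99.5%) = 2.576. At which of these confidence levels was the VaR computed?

Implied z = VaR/σ = 6.695 / 4.07 = 1.645.
This matches z(95%) = 1.645.

95%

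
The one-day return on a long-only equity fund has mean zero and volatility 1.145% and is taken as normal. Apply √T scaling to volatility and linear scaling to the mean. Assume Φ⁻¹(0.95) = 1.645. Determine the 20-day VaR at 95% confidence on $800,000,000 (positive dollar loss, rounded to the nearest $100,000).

$67,400,000

σ_{20d} = 1.145% × √20 = 5.121%.
VaR = 1.645 × 5.121% = 8.424%.
On $800,000,000: 0.08424 × $800,000,000 = $67,392,000.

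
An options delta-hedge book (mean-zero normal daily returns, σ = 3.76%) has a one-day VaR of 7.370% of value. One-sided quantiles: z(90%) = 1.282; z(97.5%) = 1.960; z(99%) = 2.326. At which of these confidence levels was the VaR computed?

Implied z = VaR/σ = 7.370 / 3.76 = 1.960.
This matches z(97.5%) = 1.960.

97.5%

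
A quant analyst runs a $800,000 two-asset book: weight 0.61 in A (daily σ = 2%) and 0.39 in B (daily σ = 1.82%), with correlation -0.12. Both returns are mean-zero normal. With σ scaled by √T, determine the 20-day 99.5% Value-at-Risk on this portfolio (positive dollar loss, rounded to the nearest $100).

$123,100

σ_p = √(0.61²·2² + 0.39²·1.82² + 2·-0.12·0.61·0.39·2·1.82) = 1.336%.
σ_{20d} = 1.336% × √20 = 5.975%.
z(99.5%) = 2.576.
VaR = 2.576 × 5.975% = 15.392%; on $800,000 that is $123,136.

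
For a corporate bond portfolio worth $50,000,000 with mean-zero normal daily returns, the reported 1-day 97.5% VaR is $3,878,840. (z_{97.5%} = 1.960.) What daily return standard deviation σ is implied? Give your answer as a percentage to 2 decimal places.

3.96%

VaR as a fraction: $3,878,840 / $50,000,000 = 7.758%.
σ = VaR / z = 7.758% / 1.960 = 3.958%.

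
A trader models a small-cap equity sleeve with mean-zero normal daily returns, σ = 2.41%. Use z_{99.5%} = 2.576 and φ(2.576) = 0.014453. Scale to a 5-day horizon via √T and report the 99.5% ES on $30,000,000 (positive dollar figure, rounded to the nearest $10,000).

σ_{5d} = 2.41% × √5 = 5.389%.
ES multiplier = φ(z)/(1−α) = 0.014453/0.005 = 2.891.
ES = 5.389% × 2.891 = 15.580%; on $30,000,000: $4,674,000.

$4,670,000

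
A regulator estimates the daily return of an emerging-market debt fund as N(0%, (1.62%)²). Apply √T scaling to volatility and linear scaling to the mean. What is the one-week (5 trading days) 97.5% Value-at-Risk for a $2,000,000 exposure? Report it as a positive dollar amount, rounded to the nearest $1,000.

At 97.5%, z = 1.960.
σ_{5d} = 1.62% × √5 = 3.622%.
VaR = 1.960 × 3.622% = 7.099%.
On $2,000,000: 0.07099 × $2,000,000 = $141,980.

$142,000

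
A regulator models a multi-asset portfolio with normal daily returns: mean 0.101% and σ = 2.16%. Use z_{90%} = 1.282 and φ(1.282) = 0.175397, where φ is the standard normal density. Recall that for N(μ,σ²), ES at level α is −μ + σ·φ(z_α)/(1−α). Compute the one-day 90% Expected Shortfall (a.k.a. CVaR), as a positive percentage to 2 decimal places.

3.69%

Tail multiplier: φ(z)/(1−α) = 0.175397 / 0.1 = 1.754.
ES = −(0.101%) + 2.16% × 1.754 = 3.688%.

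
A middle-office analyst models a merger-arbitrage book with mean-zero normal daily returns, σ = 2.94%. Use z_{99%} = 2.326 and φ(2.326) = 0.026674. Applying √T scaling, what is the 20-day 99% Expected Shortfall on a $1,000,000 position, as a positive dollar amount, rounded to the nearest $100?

$350,700

σ_{20d} = 2.94% × √20 = 13.148%.
ES multiplier = φ(z)/(1−α) = 0.026674/0.01 = 2.667.
ES = 13.148% × 2.667 = 35.066%; on $1,000,000: $350,660.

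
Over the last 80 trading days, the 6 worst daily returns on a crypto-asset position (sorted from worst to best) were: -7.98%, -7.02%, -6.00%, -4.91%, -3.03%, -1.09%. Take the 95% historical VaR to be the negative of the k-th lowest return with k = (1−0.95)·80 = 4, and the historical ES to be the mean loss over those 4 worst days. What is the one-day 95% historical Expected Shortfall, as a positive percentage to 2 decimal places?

6.48%

The 4 worst returns sum to -25.91%.
ES = −(-25.91%) / 4 = 6.4775% ≈ 6.48%.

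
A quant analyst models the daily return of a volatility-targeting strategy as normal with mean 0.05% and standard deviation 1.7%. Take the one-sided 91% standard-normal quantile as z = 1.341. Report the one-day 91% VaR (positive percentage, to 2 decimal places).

VaR = −μ + z·σ = −(0.05%) + 1.341 × 1.7% = 2.230%.

2.23%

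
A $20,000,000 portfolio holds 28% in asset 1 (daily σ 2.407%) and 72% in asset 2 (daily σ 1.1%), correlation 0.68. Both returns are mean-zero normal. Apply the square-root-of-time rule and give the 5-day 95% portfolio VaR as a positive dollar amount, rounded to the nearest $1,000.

$989,000

σ_p = √(0.28²·2.407² + 0.72²·1.1² + 2·0.68·0.28·0.72·2.407·1.1) = 1.344%.
σ_{5d} = 1.344% × √5 = 3.005%.
z(95%) = 1.645.
VaR = 1.645 × 3.005% = 4.943%; on $20,000,000 that is $988,600.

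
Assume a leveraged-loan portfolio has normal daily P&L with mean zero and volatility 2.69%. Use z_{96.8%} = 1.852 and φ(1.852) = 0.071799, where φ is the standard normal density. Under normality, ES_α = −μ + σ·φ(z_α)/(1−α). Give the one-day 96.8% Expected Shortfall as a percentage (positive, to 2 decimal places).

Tail multiplier: φ(z)/(1−α) = 0.071799 / 0.032 = 2.244.
ES = 2.69% × 2.244 = 6.036%.

6.04%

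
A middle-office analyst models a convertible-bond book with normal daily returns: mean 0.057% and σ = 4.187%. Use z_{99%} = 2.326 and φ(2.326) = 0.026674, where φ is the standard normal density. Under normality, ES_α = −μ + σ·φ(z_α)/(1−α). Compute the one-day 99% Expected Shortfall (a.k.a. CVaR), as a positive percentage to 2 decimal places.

11.11%

Tail multiplier: φ(z)/(1−α) = 0.026674 / 0.01 = 2.667.
ES = −(0.057%) + 4.187% × 2.667 = 11.110%.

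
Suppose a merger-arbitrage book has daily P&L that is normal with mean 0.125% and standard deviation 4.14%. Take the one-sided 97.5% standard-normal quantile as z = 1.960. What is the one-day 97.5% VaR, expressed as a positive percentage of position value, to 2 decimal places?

VaR = −μ + z·σ = −(0.125%) + 1.960 × 4.14% = 7.989%.

7.99%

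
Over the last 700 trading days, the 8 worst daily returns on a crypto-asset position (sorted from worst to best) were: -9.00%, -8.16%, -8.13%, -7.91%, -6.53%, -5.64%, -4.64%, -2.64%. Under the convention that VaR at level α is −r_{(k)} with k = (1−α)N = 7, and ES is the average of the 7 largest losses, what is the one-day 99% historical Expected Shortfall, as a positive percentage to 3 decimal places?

7.144%

The 7 worst returns sum to -50.01%.
ES = −(-50.01%) / 7 = 7.1442…% ≈ 7.144%.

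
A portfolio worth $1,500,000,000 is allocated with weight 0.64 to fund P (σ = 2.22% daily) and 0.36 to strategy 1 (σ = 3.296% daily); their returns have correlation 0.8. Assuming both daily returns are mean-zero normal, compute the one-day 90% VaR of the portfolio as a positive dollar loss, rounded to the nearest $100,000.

σ_p² = 0.64²·2.22² + 0.36²·3.296² + 2·0.8·0.64·0.36·2.22·3.296 = 6.1240 (%²).
σ_p = √6.1240 = 2.475%.
At 90%, z = 1.282.
VaR = 1.282 × 2.475% = 3.173%; on $1,500,000,000 that is $47,595,000.

$47,600,000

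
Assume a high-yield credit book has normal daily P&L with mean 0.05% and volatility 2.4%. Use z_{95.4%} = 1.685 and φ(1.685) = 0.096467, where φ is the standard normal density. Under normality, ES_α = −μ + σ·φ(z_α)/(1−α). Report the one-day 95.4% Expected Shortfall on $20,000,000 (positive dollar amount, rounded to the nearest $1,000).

Tail multiplier: φ(z)/(1−α) = 0.096467 / 0.046 = 2.097.
ES = −(0.05%) + 2.4% × 2.097 = 4.983%.
On $20,000,000: 0.04983 × $20,000,000 = $996,600.

$997,000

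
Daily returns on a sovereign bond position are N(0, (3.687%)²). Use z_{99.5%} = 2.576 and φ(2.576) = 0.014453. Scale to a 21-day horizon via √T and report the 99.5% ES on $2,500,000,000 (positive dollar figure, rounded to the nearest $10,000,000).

σ_{21d} = 3.687% × √21 = 16.896%.
ES multiplier = φ(z)/(1−α) = 0.014453/0.005 = 2.891.
ES = 16.896% × 2.891 = 48.846%; on $2,500,000,000: $1,221,150,000.

$1,220,000,000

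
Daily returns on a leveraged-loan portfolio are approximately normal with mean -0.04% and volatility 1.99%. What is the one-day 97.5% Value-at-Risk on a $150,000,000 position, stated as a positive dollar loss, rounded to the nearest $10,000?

$5,910,000

At 97.5% one-sided, z = 1.960.
VaR = −μ + z·σ = −(-0.04%) + 1.960 × 1.99% = 3.940%.
On $150,000,000: 0.03940 × $150,000,000 = $5,910,000.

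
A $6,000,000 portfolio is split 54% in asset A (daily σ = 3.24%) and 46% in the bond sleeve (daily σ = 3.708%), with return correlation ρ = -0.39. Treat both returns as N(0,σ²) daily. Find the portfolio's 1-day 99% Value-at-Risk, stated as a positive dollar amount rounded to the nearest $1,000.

$266,000

σ_p² = 0.54²·3.24² + 0.46²·3.708² + 2·-0.39·0.54·0.46·3.24·3.708 = 3.6427 (%²).
σ_p = √3.6427 = 1.909%.
At 99%, z = 2.326.
VaR = 2.326 × 1.909% = 4.440%; on $6,000,000 that is $266,400.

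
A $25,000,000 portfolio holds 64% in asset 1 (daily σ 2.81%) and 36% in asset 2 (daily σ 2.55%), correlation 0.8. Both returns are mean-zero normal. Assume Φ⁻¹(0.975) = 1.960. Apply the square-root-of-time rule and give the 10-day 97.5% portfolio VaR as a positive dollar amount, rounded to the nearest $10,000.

σ_p = √(0.64²·2.81² + 0.36²·2.55² + 2·0.8·0.64·0.36·2.81·2.55) = 2.592%.
σ_{10d} = 2.592% × √10 = 8.197%.
VaR = 1.960 × 8.197% = 16.066%; on $25,000,000 that is $4,016,500.

$4,020,000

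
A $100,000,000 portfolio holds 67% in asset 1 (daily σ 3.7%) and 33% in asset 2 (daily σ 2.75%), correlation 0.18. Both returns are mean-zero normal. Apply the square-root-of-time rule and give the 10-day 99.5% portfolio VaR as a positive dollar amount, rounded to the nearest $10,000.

σ_p = √(0.67²·3.7² + 0.33²·2.75² + 2·0.18·0.67·0.33·3.7·2.75) = 2.789%.
σ_{10d} = 2.789% × √10 = 8.820%.
z(99.5%) = 2.576.
VaR = 2.576 × 8.820% = 22.720%; on $100,000,000 that is $22,720,000.

$22,720,000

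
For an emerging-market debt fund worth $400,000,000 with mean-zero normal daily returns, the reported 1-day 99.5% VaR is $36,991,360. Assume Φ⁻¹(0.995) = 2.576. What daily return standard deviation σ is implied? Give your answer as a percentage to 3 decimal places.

3.590%

VaR as a fraction: $36,991,360 / $400,000,000 = 9.248%.
σ = VaR / z = 9.248% / 2.576 = 3.590%.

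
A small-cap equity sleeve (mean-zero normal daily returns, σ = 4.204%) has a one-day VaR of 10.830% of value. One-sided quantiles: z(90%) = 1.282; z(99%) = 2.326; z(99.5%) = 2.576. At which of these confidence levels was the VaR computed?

Implied z = VaR/σ = 10.830 / 4.204 = 2.576.
This matches z(99.5%) = 2.576.

99.5%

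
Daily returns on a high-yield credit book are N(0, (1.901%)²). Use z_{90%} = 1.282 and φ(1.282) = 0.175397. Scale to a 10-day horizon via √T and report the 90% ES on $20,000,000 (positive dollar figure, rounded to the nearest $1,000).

σ_{10d} = 1.901% × √10 = 6.011%.
ES multiplier = φ(z)/(1−α) = 0.175397/0.1 = 1.754.
ES = 6.011% × 1.754 = 10.543%; on $20,000,000: $2,108,600.

$2,109,000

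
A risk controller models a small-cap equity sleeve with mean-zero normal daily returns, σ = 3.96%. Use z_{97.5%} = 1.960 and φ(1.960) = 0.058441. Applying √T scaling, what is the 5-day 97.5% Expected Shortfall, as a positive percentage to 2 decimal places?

20.70%

σ_{5d} = 3.96% × √5 = 8.855%.
ES multiplier = φ(z)/(1−α) = 0.058441/0.025 = 2.338.
ES = 8.855% × 2.338 = 20.703%.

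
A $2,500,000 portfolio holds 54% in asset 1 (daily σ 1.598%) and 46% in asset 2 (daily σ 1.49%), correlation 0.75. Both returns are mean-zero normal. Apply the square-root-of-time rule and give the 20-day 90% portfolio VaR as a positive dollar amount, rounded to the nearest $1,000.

$208,000

σ_p = √(0.54²·1.598² + 0.46²·1.49² + 2·0.75·0.54·0.46·1.598·1.49) = 1.450%.
σ_{20d} = 1.450% × √20 = 6.485%.
z(90%) = 1.282.
VaR = 1.282 × 6.485% = 8.314%; on $2,500,000 that is $207,850.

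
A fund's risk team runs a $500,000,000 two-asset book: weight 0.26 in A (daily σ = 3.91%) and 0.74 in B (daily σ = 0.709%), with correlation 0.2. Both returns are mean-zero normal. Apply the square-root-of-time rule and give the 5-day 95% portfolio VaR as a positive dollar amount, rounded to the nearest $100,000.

σ_p = √(0.26²·3.91² + 0.74²·0.709² + 2·0.2·0.26·0.74·3.91·0.709) = 1.234%.
σ_{5d} = 1.234% × √5 = 2.759%.
z(95%) = 1.645.
VaR = 1.645 × 2.759% = 4.539%; on $500,000,000 that is $22,695,000.

$22,700,000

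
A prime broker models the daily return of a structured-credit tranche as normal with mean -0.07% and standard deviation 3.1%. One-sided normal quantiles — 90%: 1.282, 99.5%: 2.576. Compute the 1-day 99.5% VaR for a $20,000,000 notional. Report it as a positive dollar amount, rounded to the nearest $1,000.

$1,611,000

VaR = −μ + z·σ = −(-0.07%) + 2.576 × 3.1% = 8.056%.
On $20,000,000: 0.08056 × $20,000,000 = $1,611,200.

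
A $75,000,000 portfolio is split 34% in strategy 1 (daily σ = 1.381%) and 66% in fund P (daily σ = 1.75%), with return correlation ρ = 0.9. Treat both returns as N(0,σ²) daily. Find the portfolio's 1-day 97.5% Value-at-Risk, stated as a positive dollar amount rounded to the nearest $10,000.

$2,340,000

σ_p² = 0.34²·1.381² + 0.66²·1.75² + 2·0.9·0.34·0.66·1.381·1.75 = 2.5307 (%²).
σ_p = √2.5307 = 1.591%.
At 97.5%, z = 1.960.
VaR = 1.960 × 1.591% = 3.118%; on $75,000,000 that is $2,338,500.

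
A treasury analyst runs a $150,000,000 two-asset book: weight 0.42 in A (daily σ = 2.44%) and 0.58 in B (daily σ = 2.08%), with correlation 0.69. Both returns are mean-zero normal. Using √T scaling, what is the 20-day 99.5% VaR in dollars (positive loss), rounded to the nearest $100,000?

$35,500,000

σ_p = √(0.42²·2.44² + 0.58²·2.08² + 2·0.69·0.42·0.58·2.44·2.08) = 2.052%.
σ_{20d} = 2.052% × √20 = 9.177%.
z(99.5%) = 2.576.
VaR = 2.576 × 9.177% = 23.640%; on $150,000,000 that is $35,460,000.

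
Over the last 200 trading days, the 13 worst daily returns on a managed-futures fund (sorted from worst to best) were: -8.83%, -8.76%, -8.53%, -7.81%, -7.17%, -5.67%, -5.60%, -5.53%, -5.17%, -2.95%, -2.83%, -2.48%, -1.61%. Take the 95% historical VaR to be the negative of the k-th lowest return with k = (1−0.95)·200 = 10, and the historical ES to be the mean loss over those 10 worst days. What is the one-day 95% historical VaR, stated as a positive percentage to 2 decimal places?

k = 10; the 10th lowest return is -2.95%, so VaR = 2.95%.

2.95%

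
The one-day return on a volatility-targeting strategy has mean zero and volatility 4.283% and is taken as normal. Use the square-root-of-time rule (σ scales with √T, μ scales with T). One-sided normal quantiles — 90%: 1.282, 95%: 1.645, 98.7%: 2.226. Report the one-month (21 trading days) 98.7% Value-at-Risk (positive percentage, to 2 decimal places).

43.69%

σ_{21d} = 4.283% × √21 = 19.627%.
VaR = 2.226 × 19.627% = 43.690%.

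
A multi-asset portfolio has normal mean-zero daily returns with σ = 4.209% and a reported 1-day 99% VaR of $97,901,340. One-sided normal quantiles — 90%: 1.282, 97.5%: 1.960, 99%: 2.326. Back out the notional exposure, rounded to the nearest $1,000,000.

VaR as a fraction of value: z·σ = 2.326 × 4.209% = 9.79013%.
Position = $97,901,340 / 0.0979013 = $1,000,000,000.

$1,000,000,000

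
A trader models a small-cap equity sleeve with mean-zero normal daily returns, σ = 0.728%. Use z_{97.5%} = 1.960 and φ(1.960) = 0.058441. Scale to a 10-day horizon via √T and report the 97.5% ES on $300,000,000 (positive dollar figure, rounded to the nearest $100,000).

σ_{10d} = 0.728% × √10 = 2.302%.
ES multiplier = φ(z)/(1−α) = 0.058441/0.025 = 2.338.
ES = 2.302% × 2.338 = 5.382%; on $300,000,000: $16,146,000.

$16,100,000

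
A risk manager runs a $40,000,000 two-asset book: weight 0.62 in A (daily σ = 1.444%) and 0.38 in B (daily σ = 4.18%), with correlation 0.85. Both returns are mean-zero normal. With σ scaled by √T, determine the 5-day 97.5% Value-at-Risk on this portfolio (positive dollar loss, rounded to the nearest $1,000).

$4,201,000

σ_p = √(0.62²·1.444² + 0.38²·4.18² + 2·0.85·0.62·0.38·1.444·4.18) = 2.396%.
σ_{5d} = 2.396% × √5 = 5.358%.
z(97.5%) = 1.960.
VaR = 1.960 × 5.358% = 10.502%; on $40,000,000 that is $4,200,800.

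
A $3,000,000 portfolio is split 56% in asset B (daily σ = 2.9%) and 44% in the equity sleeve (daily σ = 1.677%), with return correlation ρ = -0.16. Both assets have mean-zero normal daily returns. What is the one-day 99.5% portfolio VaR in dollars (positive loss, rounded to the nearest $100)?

$129,300

σ_p² = 0.56²·2.9² + 0.44²·1.677² + 2·-0.16·0.56·0.44·2.9·1.677 = 2.7984 (%²).
σ_p = √2.7984 = 1.673%.
At 99.5%, z = 2.576.
VaR = 2.576 × 1.673% = 4.310%; on $3,000,000 that is $129,300.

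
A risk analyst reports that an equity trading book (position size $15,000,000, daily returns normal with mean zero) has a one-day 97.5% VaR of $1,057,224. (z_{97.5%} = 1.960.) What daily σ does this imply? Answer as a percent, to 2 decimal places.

VaR as a fraction: $1,057,224 / $15,000,000 = 7.048%.
σ = VaR / z = 7.048% / 1.960 = 3.596%.

3.60%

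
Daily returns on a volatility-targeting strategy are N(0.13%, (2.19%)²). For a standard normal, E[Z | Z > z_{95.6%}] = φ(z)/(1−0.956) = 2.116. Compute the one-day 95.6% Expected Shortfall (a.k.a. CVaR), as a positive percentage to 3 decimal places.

ES = −(0.13%) + 2.19% × 2.116 = 4.504%.

4.504%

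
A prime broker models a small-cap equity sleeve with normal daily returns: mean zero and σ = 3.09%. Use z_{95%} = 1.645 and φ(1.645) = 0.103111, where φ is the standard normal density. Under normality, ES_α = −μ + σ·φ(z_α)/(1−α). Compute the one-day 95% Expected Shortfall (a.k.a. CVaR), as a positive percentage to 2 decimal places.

Tail multiplier: φ(z)/(1−α) = 0.103111 / 0.05 = 2.062.
ES = 3.09% × 2.062 = 6.372%.

6.37%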